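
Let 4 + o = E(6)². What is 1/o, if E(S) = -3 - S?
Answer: 1/77 ≈ 0.012987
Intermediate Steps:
o = 77 (o = -4 + (-3 - 1*6)² = -4 + (-3 - 6)² = -4 + (-9)² = -4 + 81 = 77)
1/o = 1/77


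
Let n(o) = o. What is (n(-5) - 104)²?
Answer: 11881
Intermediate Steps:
(n(-5) - 104)² = (-5 - 104)² = (-109)² = 11881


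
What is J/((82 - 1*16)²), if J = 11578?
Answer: 5789/2178 ≈ 2.6579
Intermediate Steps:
J/((82 - 1*16)²) = 11578/((82 - 1*16)²) = 11578/((82 - 16)²) = 11578/(66²) = 11578/4356 = 11578*(1/4356) = 5789/2178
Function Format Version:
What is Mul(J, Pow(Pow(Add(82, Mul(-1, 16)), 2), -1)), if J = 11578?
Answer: Rational(5789, 2178) ≈ 2.6579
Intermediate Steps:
Mul(J, Pow(Pow(Add(82, Mul(-1, 16)), 2), -1)) = Mul(11578, Pow(Pow(Add(82, Mul(-1, 16)), 2), -1)) = Mul(11578, Pow(Pow(Add(82, -16), 2), -1)) = Mul(11578, Pow(Pow(66, 2), -1)) = Mul(11578, Pow(4356, -1)) = Mul(11578, Rational(1, 4356)) = Rational(5789, 2178)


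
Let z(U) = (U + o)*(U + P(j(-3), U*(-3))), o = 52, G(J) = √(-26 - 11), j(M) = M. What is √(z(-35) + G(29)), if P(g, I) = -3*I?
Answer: √(-5950 + I*√37) ≈ 0.0394 + 77.136*I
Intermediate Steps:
G(J) = I*√37 (G(J) = √(-37) = I*√37)
z(U) = 10*U*(52 + U) (z(U) = (U + 52)*(U - 3*U*(-3)) = (52 + U)*(U - (-9)*U) = (52 + U)*(U + 9*U) = (52 + U)*(10*U) = 10*U*(52 + U))
√(z(-35) + G(29)) = √(10*(-35)*(52 - 35) + I*√37) = √(10*(-35)*17 + I*√37) = √(-5950 + I*√37)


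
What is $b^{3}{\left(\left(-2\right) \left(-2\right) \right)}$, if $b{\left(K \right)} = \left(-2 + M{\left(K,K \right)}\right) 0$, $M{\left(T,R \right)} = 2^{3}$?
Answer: $0$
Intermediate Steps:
$M{\left(T,R \right)} = 8$
$b{\left(K \right)} = 0$ ($b{\left(K \right)} = \left(-2 + 8\right) 0 = 6 \cdot 0 = 0$)
$b^{3}{\left(\left(-2\right) \left(-2\right) \right)} = 0^{3} = 0$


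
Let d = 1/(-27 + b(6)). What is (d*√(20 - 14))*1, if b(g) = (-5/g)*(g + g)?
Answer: -√6/37 ≈ -0.066202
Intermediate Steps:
b(g) = -10 (b(g) = (-5/g)*(2*g) = -10)
d = -1/37 (d = 1/(-27 - 10) = 1/(-37) = -1/37 ≈ -0.027027)
(d*√(20 - 14))*1 = -√(20 - 14)/37*1 = -√6/37*1 = -√6/37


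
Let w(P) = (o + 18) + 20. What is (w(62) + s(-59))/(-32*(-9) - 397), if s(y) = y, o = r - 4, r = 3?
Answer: 22/109 ≈ 0.20183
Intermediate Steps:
o = -1 (o = 3 - 4 = -1)
w(P) = 37 (w(P) = (-1 + 18) + 20 = 17 + 20 = 37)
(w(62) + s(-59))/(-32*(-9) - 397) = (37 - 59)/(-32*(-9) - 397) = -22/(288 - 397) = -22/(-109) = -22*(-1/109) = 22/109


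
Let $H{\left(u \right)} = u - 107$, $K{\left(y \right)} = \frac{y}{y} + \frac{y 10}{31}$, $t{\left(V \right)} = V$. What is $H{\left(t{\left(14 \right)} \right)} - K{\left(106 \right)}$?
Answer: $- \frac{3974}{31} \approx -128.19$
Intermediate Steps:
$K{\left(y \right)} = 1 + \frac{10 y}{31}$ ($K{\left(y \right)} = 1 + 10 y \frac{1}{31} = 1 + \frac{10 y}{31}$)
$H{\left(u \right)} = -107 + u$
$H{\left(t{\left(14 \right)} \right)} - K{\left(106 \right)} = \left(-107 + 14\right) - \left(1 + \frac{10}{31} \cdot 106\right) = -93 - \left(1 + \frac{1060}{31}\right) = -93 - \frac{1091}{31} = - \frac{3974}{31}$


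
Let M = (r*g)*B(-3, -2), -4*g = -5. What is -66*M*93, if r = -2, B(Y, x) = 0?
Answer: 0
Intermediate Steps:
g = 5/4 (g = -1/4*(-5) = 5/4 ≈ 1.2500)
M = 0 (M = -2*5/4*0 = -5/2*0 = 0)
-66*M*93 = -66*0*93 = 0*93 = 0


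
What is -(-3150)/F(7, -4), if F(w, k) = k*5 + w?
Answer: -3150/13 ≈ -242.31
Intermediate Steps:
F(w, k) = w + 5*k (F(w, k) = 5*k + w = w + 5*k)
-(-3150)/F(7, -4) = -(-3150)/(7 + 5*(-4)) = -(-3150)/(7 - 20) = -(-3150)/(-13) = -(-3150)*(-1)/13 = -70*45/13 = -3150/13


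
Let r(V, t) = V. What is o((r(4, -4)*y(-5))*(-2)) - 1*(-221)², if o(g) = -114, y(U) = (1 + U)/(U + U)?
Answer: -48955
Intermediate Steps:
y(U) = (1 + U)/(2*U) (y(U) = (1 + U)/((2*U)) = (1 + U)*(1/(2*U)) = (1 + U)/(2*U))
o((r(4, -4)*y(-5))*(-2)) - 1*(-221)² = -114 - 1*(-221)² = -114 - 1*48841 = -114 - 48841 = -48955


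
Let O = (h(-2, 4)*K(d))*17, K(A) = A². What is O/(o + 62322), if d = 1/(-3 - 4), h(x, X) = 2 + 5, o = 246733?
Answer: 17/2163385 ≈ 7.8580e-6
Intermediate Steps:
h(x, X) = 7
d = -⅐ (d = 1/(-7) = -⅐ ≈ -0.14286)
O = 17/7 (O = (7*(-⅐)²)*17 = (7*(1/49))*17 = (⅐)*17 = 17/7 ≈ 2.4286)
O/(o + 62322) = 17/(7*(246733 + 62322)) = (17/7)/309055 = (17/7)*(1/309055) = 17/2163385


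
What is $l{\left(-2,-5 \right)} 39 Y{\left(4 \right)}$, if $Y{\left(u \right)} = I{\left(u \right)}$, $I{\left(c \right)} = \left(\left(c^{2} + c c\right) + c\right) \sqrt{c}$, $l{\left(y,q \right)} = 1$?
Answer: $2808$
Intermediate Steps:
$I{\left(c \right)} = \sqrt{c} \left(c + 2 c^{2}\right)$ ($I{\left(c \right)} = \left(\left(c^{2} + c^{2}\right) + c\right) \sqrt{c} = \left(2 c^{2} + c\right) \sqrt{c} = \left(c + 2 c^{2}\right) \sqrt{c} = \sqrt{c} \left(c + 2 c^{2}\right)$)
$Y{\left(u \right)} = u^{\frac{3}{2}} \left(1 + 2 u\right)$
$l{\left(-2,-5 \right)} 39 Y{\left(4 \right)} = 1 \cdot 39 \cdot 4^{\frac{3}{2}} \left(1 + 2 \cdot 4\right) = 39 \cdot 8 \left(1 + 8\right) = 39 \cdot 8 \cdot 9 = 39 \cdot 72 = 2808$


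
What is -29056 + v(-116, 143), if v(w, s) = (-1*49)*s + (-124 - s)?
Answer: -36330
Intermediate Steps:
v(w, s) = -124 - 50*s (v(w, s) = -49*s + (-124 - s) = -124 - 50*s)
-29056 + v(-116, 143) = -29056 + (-124 - 50*143) = -29056 + (-124 - 7150) = -29056 - 7274 = -36330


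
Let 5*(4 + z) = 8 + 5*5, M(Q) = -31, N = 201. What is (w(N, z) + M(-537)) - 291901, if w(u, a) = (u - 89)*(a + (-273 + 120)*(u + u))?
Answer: -35901564/5 ≈ -7.1803e+6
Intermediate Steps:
z = 13/5 (z = -4 + (8 + 5*5)/5 = -4 + (8 + 25)/5 = -4 + (⅕)*33 = -4 + 33/5 = 13/5 ≈ 2.6000)
w(u, a) = (-89 + u)*(a - 306*u)
(w(N, z) + M(-537)) - 291901 = ((-306*201² - 89*13/5 + 27234*201 + (13/5)*201) - 31) - 291901 = ((-306*40401 - 1157/5 + 5474034 + 2613/5) - 31) - 291901 = ((-12362706 - 1157/5 + 5474034 + 2613/5) - 31) - 291901 = (-34441904/5 - 31) - 291901 = -34442059/5 - 291901 = -35901564/5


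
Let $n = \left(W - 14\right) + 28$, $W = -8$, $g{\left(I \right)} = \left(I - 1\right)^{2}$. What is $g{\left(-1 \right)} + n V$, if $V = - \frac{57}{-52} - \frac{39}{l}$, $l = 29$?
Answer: $\frac{1891}{754} \approx 2.508$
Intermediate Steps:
$g{\left(I \right)} = \left(-1 + I\right)^{2}$
$n = 6$ ($n = \left(-8 - 14\right) + 28 = -22 + 28 = 6$)
$V = - \frac{375}{1508}$ ($V = - \frac{57}{-52} - \frac{39}{29} = \left(-57\right) \left(- \frac{1}{52}\right) - \frac{39}{29} = \frac{57}{52} - \frac{39}{29} = - \frac{375}{1508} \approx -0.24867$)
$g{\left(-1 \right)} + n V = \left(-1 - 1\right)^{2} + 6 \left(- \frac{375}{1508}\right) = \left(-2\right)^{2} - \frac{1125}{754} = 4 - \frac{1125}{754} = \frac{1891}{754}$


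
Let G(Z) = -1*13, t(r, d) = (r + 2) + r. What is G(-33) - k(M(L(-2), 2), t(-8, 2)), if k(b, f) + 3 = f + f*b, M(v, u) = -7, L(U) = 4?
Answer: -94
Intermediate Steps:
t(r, d) = 2 + 2*r (t(r, d) = (2 + r) + r = 2 + 2*r)
k(b, f) = -3 + f + b*f (k(b, f) = -3 + (f + f*b) = -3 + (f + b*f) = -3 + f + b*f)
G(Z) = -13
G(-33) - k(M(L(-2), 2), t(-8, 2)) = -13 - (-3 + (2 + 2*(-8)) - 7*(2 + 2*(-8))) = -13 - (-3 + (2 - 16) - 7*(2 - 16)) = -13 - (-3 - 14 - 7*(-14)) = -13 - (-3 - 14 + 98) = -13 - 1*81 = -13 - 81 = -94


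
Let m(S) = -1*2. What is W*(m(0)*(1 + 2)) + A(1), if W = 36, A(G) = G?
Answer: -215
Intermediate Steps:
m(S) = -2
W*(m(0)*(1 + 2)) + A(1) = 36*(-2*(1 + 2)) + 1 = 36*(-2*3) + 1 = 36*(-6) + 1 = -216 + 1 = -215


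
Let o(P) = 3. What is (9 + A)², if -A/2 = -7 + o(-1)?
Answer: 289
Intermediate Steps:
A = 8 (A = -2*(-7 + 3) = -2*(-4) = 8)
(9 + A)² = (9 + 8)² = 17² = 289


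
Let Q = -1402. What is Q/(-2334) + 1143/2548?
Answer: 3120029/2973516 ≈ 1.0493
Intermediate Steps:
Q/(-2334) + 1143/2548 = -1402/(-2334) + 1143/2548 = -1402*(-1/2334) + 1143*(1/2548) = 701/1167 + 1143/2548 = 3120029/2973516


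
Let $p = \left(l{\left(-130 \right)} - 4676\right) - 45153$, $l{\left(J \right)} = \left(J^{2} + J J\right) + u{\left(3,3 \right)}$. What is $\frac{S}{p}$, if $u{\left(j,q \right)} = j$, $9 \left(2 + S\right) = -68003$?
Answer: $\frac{68021}{144234} \approx 0.4716$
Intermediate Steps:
$S = - \frac{68021}{9}$ ($S = -2 + \frac{1}{9} \left(-68003\right) = -2 - \frac{68003}{9} = - \frac{68021}{9} \approx -7557.9$)
$l{\left(J \right)} = 3 + 2 J^{2}$ ($l{\left(J \right)} = \left(J^{2} + J J\right) + 3 = \left(J^{2} + J^{2}\right) + 3 = 2 J^{2} + 3 = 3 + 2 J^{2}$)
$p = -16026$ ($p = \left(\left(3 + 2 \left(-130\right)^{2}\right) - 4676\right) - 45153 = \left(\left(3 + 2 \cdot 16900\right) - 4676\right) - 45153 = \left(\left(3 + 33800\right) - 4676\right) - 45153 = \left(33803 - 4676\right) - 45153 = 29127 - 45153 = -16026$)
$\frac{S}{p} = - \frac{68021}{9 \left(-16026\right)} = \left(- \frac{68021}{9}\right) \left(- \frac{1}{16026}\right) = \frac{68021}{144234}$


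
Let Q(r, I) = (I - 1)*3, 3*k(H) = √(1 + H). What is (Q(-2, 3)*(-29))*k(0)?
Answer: -58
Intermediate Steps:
k(H) = √(1 + H)/3
Q(r, I) = -3 + 3*I (Q(r, I) = (-1 + I)*3 = -3 + 3*I)
(Q(-2, 3)*(-29))*k(0) = ((-3 + 3*3)*(-29))*(√(1 + 0)/3) = ((-3 + 9)*(-29))*(√1/3) = (6*(-29))*((⅓)*1) = -174*⅓ = -58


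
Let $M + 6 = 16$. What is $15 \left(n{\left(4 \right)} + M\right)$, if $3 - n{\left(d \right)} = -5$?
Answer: $270$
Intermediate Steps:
$M = 10$ ($M = -6 + 16 = 10$)
$n{\left(d \right)} = 8$ ($n{\left(d \right)} = 3 - -5 = 3 + 5 = 8$)
$15 \left(n{\left(4 \right)} + M\right) = 15 \left(8 + 10\right) = 15 \cdot 18 = 270$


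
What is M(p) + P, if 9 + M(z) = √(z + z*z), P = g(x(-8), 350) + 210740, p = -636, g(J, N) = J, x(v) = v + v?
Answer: 210715 + 2*√100965 ≈ 2.1135e+5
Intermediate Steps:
x(v) = 2*v
P = 210724 (P = 2*(-8) + 210740 = -16 + 210740 = 210724)
M(z) = -9 + √(z + z²) (M(z) = -9 + √(z + z*z) = -9 + √(z + z²))
M(p) + P = (-9 + √(-636*(1 - 636))) + 210724 = (-9 + √(-636*(-635))) + 210724 = (-9 + √403860) + 210724 = (-9 + 2*√100965) + 210724 = 210715 + 2*√100965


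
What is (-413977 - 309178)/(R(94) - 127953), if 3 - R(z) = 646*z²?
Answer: 723155/5836006 ≈ 0.12391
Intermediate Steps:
R(z) = 3 - 646*z²
(-413977 - 309178)/(R(94) - 127953) = (-413977 - 309178)/((3 - 646*94²) - 127953) = -723155/((3 - 646*8836) - 127953) = -723155/((3 - 5708056) - 127953) = -723155/(-5708053 - 127953) = -723155/(-5836006) = -723155*(-1/5836006) = 723155/5836006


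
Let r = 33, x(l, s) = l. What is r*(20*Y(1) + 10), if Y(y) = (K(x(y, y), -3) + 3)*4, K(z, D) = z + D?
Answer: 2970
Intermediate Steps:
K(z, D) = D + z
Y(y) = 4*y (Y(y) = ((-3 + y) + 3)*4 = y*4 = 4*y)
r*(20*Y(1) + 10) = 33*(20*(4*1) + 10) = 33*(20*4 + 10) = 33*(80 + 10) = 33*90 = 2970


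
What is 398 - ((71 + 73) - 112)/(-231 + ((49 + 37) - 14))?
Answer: 63314/159 ≈ 398.20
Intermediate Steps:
398 - ((71 + 73) - 112)/(-231 + ((49 + 37) - 14)) = 398 - (144 - 112)/(-231 + (86 - 14)) = 398 - 32/(-231 + 72) = 398 - 32/(-159) = 398 - 32*(-1)/159 = 398 - 1*(-32/159) = 398 + 32/159 = 63314/159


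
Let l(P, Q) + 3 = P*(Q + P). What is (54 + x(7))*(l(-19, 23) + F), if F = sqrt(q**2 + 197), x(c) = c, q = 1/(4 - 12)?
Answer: -4819 + 183*sqrt(1401)/8 ≈ -3962.8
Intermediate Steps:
q = -1/8 (q = 1/(-8) = -1/8 ≈ -0.12500)
l(P, Q) = -3 + P*(P + Q) (l(P, Q) = -3 + P*(Q + P) = -3 + P*(P + Q))
F = 3*sqrt(1401)/8 (F = sqrt((-1/8)**2 + 197) = sqrt(1/64 + 197) = sqrt(12609/64) = 3*sqrt(1401)/8 ≈ 14.036)
(54 + x(7))*(l(-19, 23) + F) = (54 + 7)*((-3 + (-19)**2 - 19*23) + 3*sqrt(1401)/8) = 61*((-3 + 361 - 437) + 3*sqrt(1401)/8) = 61*(-79 + 3*sqrt(1401)/8) = -4819 + 183*sqrt(1401)/8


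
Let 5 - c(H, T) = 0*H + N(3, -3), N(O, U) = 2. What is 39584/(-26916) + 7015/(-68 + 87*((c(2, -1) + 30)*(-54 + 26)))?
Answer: -843396511/541388424 ≈ -1.5578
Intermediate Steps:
c(H, T) = 3 (c(H, T) = 5 - (0*H + 2) = 5 - (0 + 2) = 5 - 1*2 = 5 - 2 = 3)
39584/(-26916) + 7015/(-68 + 87*((c(2, -1) + 30)*(-54 + 26))) = 39584/(-26916) + 7015/(-68 + 87*((3 + 30)*(-54 + 26))) = 39584*(-1/26916) + 7015/(-68 + 87*(33*(-28))) = -9896/6729 + 7015/(-68 + 87*(-924)) = -9896/6729 + 7015/(-68 - 80388) = -9896/6729 + 7015/(-80456) = -9896/6729 + 7015*(-1/80456) = -9896/6729 - 7015/80456 = -843396511/541388424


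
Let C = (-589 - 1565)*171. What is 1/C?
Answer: -1/368334 ≈ -2.7149e-6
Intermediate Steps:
C = -368334 (C = -2154*171 = -368334)
1/C = 1/(-368334) = -1/368334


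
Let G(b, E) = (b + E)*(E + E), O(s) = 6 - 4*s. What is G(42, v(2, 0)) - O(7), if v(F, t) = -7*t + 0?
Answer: 22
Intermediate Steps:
v(F, t) = -7*t
G(b, E) = 2*E*(E + b) (G(b, E) = (E + b)*(2*E) = 2*E*(E + b))
G(42, v(2, 0)) - O(7) = 2*(-7*0)*(-7*0 + 42) - (6 - 4*7) = 2*0*(0 + 42) - (6 - 28) = 2*0*42 - 1*(-22) = 0 + 22 = 22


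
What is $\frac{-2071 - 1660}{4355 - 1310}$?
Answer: $- \frac{533}{435} \approx -1.2253$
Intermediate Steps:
$\frac{-2071 - 1660}{4355 - 1310} = - \frac{3731}{3045} = \left(-3731\right) \frac{1}{3045} = - \frac{533}{435}$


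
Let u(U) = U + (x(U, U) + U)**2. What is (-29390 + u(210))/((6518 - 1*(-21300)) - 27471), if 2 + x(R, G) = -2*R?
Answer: 15764/347 ≈ 45.429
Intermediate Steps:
x(R, G) = -2 - 2*R
u(U) = U + (-2 - U)**2 (u(U) = U + ((-2 - 2*U) + U)**2 = U + (-2 - U)**2)
(-29390 + u(210))/((6518 - 1*(-21300)) - 27471) = (-29390 + (210 + (2 + 210)**2))/((6518 - 1*(-21300)) - 27471) = (-29390 + (210 + 212**2))/((6518 + 21300) - 27471) = (-29390 + (210 + 44944))/(27818 - 27471) = (-29390 + 45154)/347 = 15764*(1/347) = 15764/347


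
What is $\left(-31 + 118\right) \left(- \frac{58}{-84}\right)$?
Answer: $\frac{841}{14} \approx 60.071$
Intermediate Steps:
$\left(-31 + 118\right) \left(- \frac{58}{-84}\right) = 87 \left(\left(-58\right) \left(- \frac{1}{84}\right)\right) = 87 \cdot \frac{29}{42} = \frac{841}{14}$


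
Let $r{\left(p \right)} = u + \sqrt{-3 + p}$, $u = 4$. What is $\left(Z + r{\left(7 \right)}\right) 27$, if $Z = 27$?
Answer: $891$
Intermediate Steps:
$r{\left(p \right)} = 4 + \sqrt{-3 + p}$
$\left(Z + r{\left(7 \right)}\right) 27 = \left(27 + \left(4 + \sqrt{-3 + 7}\right)\right) 27 = \left(27 + \left(4 + \sqrt{4}\right)\right) 27 = \left(27 + \left(4 + 2\right)\right) 27 = \left(27 + 6\right) 27 = 33 \cdot 27 = 891$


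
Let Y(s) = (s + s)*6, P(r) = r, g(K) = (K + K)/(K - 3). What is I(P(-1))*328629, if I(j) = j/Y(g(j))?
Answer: -109543/2 ≈ -54772.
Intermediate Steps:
g(K) = 2*K/(-3 + K) (g(K) = (2*K)/(-3 + K) = 2*K/(-3 + K))
Y(s) = 12*s (Y(s) = (2*s)*6 = 12*s)
I(j) = -⅛ + j/24 (I(j) = j/((12*(2*j/(-3 + j)))) = j/((24*j/(-3 + j))) = j*((-3 + j)/(24*j)) = -⅛ + j/24)
I(P(-1))*328629 = (-⅛ + (1/24)*(-1))*328629 = (-⅛ - 1/24)*328629 = -⅙*328629 = -109543/2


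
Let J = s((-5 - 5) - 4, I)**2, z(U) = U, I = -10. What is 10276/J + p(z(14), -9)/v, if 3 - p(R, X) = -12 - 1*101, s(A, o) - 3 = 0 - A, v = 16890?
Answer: 86797582/2440605 ≈ 35.564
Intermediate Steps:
s(A, o) = 3 - A (s(A, o) = 3 + (0 - A) = 3 - A)
p(R, X) = 116 (p(R, X) = 3 - (-12 - 1*101) = 3 - (-12 - 101) = 3 - 1*(-113) = 3 + 113 = 116)
J = 289 (J = (3 - ((-5 - 5) - 4))**2 = (3 - (-10 - 4))**2 = (3 - 1*(-14))**2 = (3 + 14)**2 = 17**2 = 289)
10276/J + p(z(14), -9)/v = 10276/289 + 116/16890 = 10276*(1/289) + 116*(1/16890) = 10276/289 + 58/8445 = 86797582/2440605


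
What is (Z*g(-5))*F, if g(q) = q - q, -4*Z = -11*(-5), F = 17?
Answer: 0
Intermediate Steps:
Z = -55/4 (Z = -(-11)*(-5)/4 = -1/4*55 = -55/4 ≈ -13.750)
g(q) = 0
(Z*g(-5))*F = -55/4*0*17 = 0*17 = 0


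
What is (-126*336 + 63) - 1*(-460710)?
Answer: 418437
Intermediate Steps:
(-126*336 + 63) - 1*(-460710) = (-42336 + 63) + 460710 = -42273 + 460710 = 418437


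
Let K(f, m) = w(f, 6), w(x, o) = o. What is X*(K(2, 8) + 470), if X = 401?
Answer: 190876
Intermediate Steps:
K(f, m) = 6
X*(K(2, 8) + 470) = 401*(6 + 470) = 401*476 = 190876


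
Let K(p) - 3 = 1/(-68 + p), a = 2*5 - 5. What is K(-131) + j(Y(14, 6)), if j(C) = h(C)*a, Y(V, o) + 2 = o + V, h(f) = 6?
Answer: 6566/199 ≈ 32.995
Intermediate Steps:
a = 5 (a = 10 - 5 = 5)
Y(V, o) = -2 + V + o (Y(V, o) = -2 + (o + V) = -2 + (V + o) = -2 + V + o)
j(C) = 30 (j(C) = 6*5 = 30)
K(p) = 3 + 1/(-68 + p)
K(-131) + j(Y(14, 6)) = (-203 + 3*(-131))/(-68 - 131) + 30 = (-203 - 393)/(-199) + 30 = -1/199*(-596) + 30 = 596/199 + 30 = 6566/199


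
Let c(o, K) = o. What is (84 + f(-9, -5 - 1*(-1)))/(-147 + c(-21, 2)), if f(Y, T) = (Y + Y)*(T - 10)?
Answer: -2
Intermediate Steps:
f(Y, T) = 2*Y*(-10 + T) (f(Y, T) = (2*Y)*(-10 + T) = 2*Y*(-10 + T))
(84 + f(-9, -5 - 1*(-1)))/(-147 + c(-21, 2)) = (84 + 2*(-9)*(-10 + (-5 - 1*(-1))))/(-147 - 21) = (84 + 2*(-9)*(-10 + (-5 + 1)))/(-168) = (84 + 2*(-9)*(-10 - 4))*(-1/168) = (84 + 2*(-9)*(-14))*(-1/168) = (84 + 252)*(-1/168) = 336*(-1/168) = -2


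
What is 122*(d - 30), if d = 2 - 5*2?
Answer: -4636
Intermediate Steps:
d = -8 (d = 2 - 10 = -8)
122*(d - 30) = 122*(-8 - 30) = 122*(-38) = -4636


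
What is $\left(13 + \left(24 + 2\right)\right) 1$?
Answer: $39$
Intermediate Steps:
$\left(13 + \left(24 + 2\right)\right) 1 = \left(13 + 26\right) 1 = 39 \cdot 1 = 39$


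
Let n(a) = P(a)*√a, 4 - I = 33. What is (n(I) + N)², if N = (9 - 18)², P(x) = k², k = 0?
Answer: 6561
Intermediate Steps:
I = -29 (I = 4 - 1*33 = 4 - 33 = -29)
P(x) = 0 (P(x) = 0² = 0)
N = 81 (N = (-9)² = 81)
n(a) = 0 (n(a) = 0*√a = 0)
(n(I) + N)² = (0 + 81)² = 81² = 6561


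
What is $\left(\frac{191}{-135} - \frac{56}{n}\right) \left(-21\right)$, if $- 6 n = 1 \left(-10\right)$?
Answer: $\frac{33089}{45} \approx 735.31$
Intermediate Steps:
$n = \frac{5}{3}$ ($n = - \frac{1 \left(-10\right)}{6} = \left(- \frac{1}{6}\right) \left(-10\right) = \frac{5}{3} \approx 1.6667$)
$\left(\frac{191}{-135} - \frac{56}{n}\right) \left(-21\right) = \left(\frac{191}{-135} - \frac{56}{\frac{5}{3}}\right) \left(-21\right) = \left(191 \left(- \frac{1}{135}\right) - \frac{168}{5}\right) \left(-21\right) = \left(- \frac{191}{135} - \frac{168}{5}\right) \left(-21\right) = \left(- \frac{4727}{135}\right) \left(-21\right) = \frac{33089}{45}$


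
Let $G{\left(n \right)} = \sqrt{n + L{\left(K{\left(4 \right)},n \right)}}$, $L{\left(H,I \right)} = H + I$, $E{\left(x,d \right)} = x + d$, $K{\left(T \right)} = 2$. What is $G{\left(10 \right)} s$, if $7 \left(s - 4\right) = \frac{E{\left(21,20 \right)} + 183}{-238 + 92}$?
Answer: $\frac{276 \sqrt{22}}{73} \approx 17.734$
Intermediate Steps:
$E{\left(x,d \right)} = d + x$
$G{\left(n \right)} = \sqrt{2 + 2 n}$ ($G{\left(n \right)} = \sqrt{n + \left(2 + n\right)} = \sqrt{2 + 2 n}$)
$s = \frac{276}{73}$ ($s = 4 + \frac{\left(\left(20 + 21\right) + 183\right) \frac{1}{-238 + 92}}{7} = 4 + \frac{\left(41 + 183\right) \frac{1}{-146}}{7} = 4 + \frac{224 \left(- \frac{1}{146}\right)}{7} = 4 + \frac{1}{7} \left(- \frac{112}{73}\right) = 4 - \frac{16}{73} = \frac{276}{73} \approx 3.7808$)
$G{\left(10 \right)} s = \sqrt{2 + 2 \cdot 10} \cdot \frac{276}{73} = \sqrt{2 + 20} \cdot \frac{276}{73} = \sqrt{22} \cdot \frac{276}{73} = \frac{276 \sqrt{22}}{73}$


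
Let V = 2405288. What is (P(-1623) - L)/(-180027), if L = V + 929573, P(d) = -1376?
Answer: 370693/20003 ≈ 18.532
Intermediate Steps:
L = 3334861 (L = 2405288 + 929573 = 3334861)
(P(-1623) - L)/(-180027) = (-1376 - 1*3334861)/(-180027) = (-1376 - 3334861)*(-1/180027) = -3336237*(-1/180027) = 370693/20003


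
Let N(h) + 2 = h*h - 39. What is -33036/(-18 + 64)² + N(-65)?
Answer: 2205077/529 ≈ 4168.4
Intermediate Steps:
N(h) = -41 + h² (N(h) = -2 + (h*h - 39) = -2 + (h² - 39) = -2 + (-39 + h²) = -41 + h²)
-33036/(-18 + 64)² + N(-65) = -33036/(-18 + 64)² + (-41 + (-65)²) = -33036/(46²) + (-41 + 4225) = -33036/2116 + 4184 = -33036*1/2116 + 4184 = -8259/529 + 4184 = 2205077/529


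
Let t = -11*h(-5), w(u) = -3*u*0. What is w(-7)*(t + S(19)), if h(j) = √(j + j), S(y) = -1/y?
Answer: 0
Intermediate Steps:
w(u) = 0
h(j) = √2*√j (h(j) = √(2*j) = √2*√j)
t = -11*I*√10 (t = -11*√2*√(-5) = -11*√2*I*√5 = -11*I*√10 ≈ -34.785*I)
w(-7)*(t + S(19)) = 0*(-11*I*√10 - 1/19) = 0*(-1/19 - 11*I*√10) = 0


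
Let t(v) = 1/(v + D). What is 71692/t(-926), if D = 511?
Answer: -29752180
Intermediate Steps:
t(v) = 1/(511 + v) (t(v) = 1/(v + 511) = 1/(511 + v))
71692/t(-926) = 71692/(1/(511 - 926)) = 71692/(1/(-415)) = 71692/(-1/415) = 71692*(-415) = -29752180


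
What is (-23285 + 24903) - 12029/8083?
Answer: 13066265/8083 ≈ 1616.5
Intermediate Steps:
(-23285 + 24903) - 12029/8083 = 1618 - 12029*1/8083 = 1618 - 12029/8083 = 13066265/8083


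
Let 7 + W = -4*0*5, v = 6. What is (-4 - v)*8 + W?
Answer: -87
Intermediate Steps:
W = -7 (W = -7 - 4*0*5 = -7 + 0*5 = -7 + 0 = -7)
(-4 - v)*8 + W = (-4 - 1*6)*8 - 7 = (-4 - 6)*8 - 7 = -10*8 - 7 = -80 - 7 = -87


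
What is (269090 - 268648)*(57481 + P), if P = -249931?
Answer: -85062900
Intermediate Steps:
(269090 - 268648)*(57481 + P) = (269090 - 268648)*(57481 - 249931) = 442*(-192450) = -85062900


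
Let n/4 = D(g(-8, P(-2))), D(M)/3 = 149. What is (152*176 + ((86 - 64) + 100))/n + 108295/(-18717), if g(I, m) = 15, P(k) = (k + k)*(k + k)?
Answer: 51561533/5577666 ≈ 9.2443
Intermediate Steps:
P(k) = 4*k² (P(k) = (2*k)*(2*k) = 4*k²)
D(M) = 447 (D(M) = 3*149 = 447)
n = 1788 (n = 4*447 = 1788)
(152*176 + ((86 - 64) + 100))/n + 108295/(-18717) = (152*176 + ((86 - 64) + 100))/1788 + 108295/(-18717) = (26752 + (22 + 100))*(1/1788) + 108295*(-1/18717) = (26752 + 122)*(1/1788) - 108295/18717 = 26874*(1/1788) - 108295/18717 = 4479/298 - 108295/18717 = 51561533/5577666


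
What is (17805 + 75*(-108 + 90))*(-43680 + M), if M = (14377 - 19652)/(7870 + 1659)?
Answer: -6849097477725/9529 ≈ -7.1876e+8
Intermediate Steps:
M = -5275/9529 ≈ -0.55357
(17805 + 75*(-108 + 90))*(-43680 + M) = (17805 + 75*(-108 + 90))*(-43680 - 5275/9529) = (17805 + 75*(-18))*(-416231995/9529) = (17805 - 1350)*(-416231995/9529) = 16455*(-416231995/9529) = -6849097477725/9529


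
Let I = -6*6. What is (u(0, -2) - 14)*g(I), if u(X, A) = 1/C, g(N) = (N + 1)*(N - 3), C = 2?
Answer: -36855/2 ≈ -18428.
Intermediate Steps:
I = -36 (I = -1*36 = -36)
g(N) = (1 + N)*(-3 + N)
u(X, A) = 1/2
(u(0, -2) - 14)*g(I) = (1/2 - 14)*(-3 + (-36)**2 - 2*(-36)) = -27*(-3 + 1296 + 72)/2 = -27/2*1365 = -36855/2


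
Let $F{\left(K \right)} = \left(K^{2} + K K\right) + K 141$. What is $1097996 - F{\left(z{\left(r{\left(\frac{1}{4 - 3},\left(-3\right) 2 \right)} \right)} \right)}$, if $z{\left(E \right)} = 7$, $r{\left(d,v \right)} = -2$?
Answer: $1096911$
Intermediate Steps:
$F{\left(K \right)} = 2 K^{2} + 141 K$ ($F{\left(K \right)} = \left(K^{2} + K^{2}\right) + 141 K = 2 K^{2} + 141 K$)
$1097996 - F{\left(z{\left(r{\left(\frac{1}{4 - 3},\left(-3\right) 2 \right)} \right)} \right)} = 1097996 - 7 \left(141 + 2 \cdot 7\right) = 1097996 - 7 \left(141 + 14\right) = 1097996 - 7 \cdot 155 = 1097996 - 1085 = 1096911$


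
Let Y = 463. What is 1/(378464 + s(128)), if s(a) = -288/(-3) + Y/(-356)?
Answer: 356/134766897 ≈ 2.6416e-6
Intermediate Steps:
s(a) = 33713/356 (s(a) = -288/(-3) + 463/(-356) = -288*(-⅓) + 463*(-1/356) = 96 - 463/356 = 33713/356)
1/(378464 + s(128)) = 1/(378464 + 33713/356) = 1/(134766897/356) = 356/134766897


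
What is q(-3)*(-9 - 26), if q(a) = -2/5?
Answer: 14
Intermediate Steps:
q(a) = -⅖ (q(a) = -2*⅕ = -⅖)
q(-3)*(-9 - 26) = -2*(-9 - 26)/5 = -⅖*(-35) = 14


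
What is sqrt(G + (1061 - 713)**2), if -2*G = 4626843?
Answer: I*sqrt(8769270)/2 ≈ 1480.6*I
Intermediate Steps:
G = -4626843/2 (G = -1/2*4626843 = -4626843/2 ≈ -2.3134e+6)
sqrt(G + (1061 - 713)**2) = sqrt(-4626843/2 + (1061 - 713)**2) = sqrt(-4626843/2 + 348**2) = sqrt(-4626843/2 + 121104) = sqrt(-4384635/2) = I*sqrt(8769270)/2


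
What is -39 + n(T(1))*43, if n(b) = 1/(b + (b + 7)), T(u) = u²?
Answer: -308/9 ≈ -34.222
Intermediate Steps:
n(b) = 1/(7 + 2*b) (n(b) = 1/(b + (7 + b)) = 1/(7 + 2*b))
-39 + n(T(1))*43 = -39 + 43/(7 + 2*1²) = -39 + 43/(7 + 2*1) = -39 + 43/(7 + 2) = -39 + 43/9 = -308/9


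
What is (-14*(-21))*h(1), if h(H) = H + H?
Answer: 588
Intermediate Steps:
h(H) = 2*H
(-14*(-21))*h(1) = (-14*(-21))*(2*1) = 294*2 = 588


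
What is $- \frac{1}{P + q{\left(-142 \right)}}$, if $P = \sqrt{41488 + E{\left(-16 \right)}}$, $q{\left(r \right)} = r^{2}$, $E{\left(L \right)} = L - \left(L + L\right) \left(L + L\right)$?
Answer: $- \frac{5041}{101636612} + \frac{\sqrt{158}}{25409153} \approx -4.9104 \cdot 10^{-5}$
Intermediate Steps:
$E{\left(L \right)} = L - 4 L^{2}$ ($E{\left(L \right)} = L - 2 L 2 L = L - 4 L^{2}$)
$P = 16 \sqrt{158}$ ($P = \sqrt{41488 - 16 \left(1 - -64\right)} = \sqrt{41488 - 16 \left(1 + 64\right)} = \sqrt{41488 - 1040} = \sqrt{40448} = 16 \sqrt{158} \approx 201.12$)
$- \frac{1}{P + q{\left(-142 \right)}} = - \frac{1}{16 \sqrt{158} + \left(-142\right)^{2}} = - \frac{1}{16 \sqrt{158} + 20164} = - \frac{1}{20164 + 16 \sqrt{158}}$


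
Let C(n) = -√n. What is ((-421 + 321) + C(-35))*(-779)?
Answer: 77900 + 779*I*√35 ≈ 77900.0 + 4608.6*I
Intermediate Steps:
((-421 + 321) + C(-35))*(-779) = ((-421 + 321) - √(-35))*(-779) = (-100 - I*√35)*(-779) = 77900 + 779*I*√35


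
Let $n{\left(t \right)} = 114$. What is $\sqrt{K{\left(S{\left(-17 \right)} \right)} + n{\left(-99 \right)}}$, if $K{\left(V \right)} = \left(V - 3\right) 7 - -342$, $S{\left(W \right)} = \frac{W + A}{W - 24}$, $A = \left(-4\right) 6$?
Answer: $\sqrt{442} \approx 21.024$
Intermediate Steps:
$A = -24$
$S{\left(W \right)} = 1$ ($S{\left(W \right)} = \frac{W - 24}{W - 24} = \frac{-24 + W}{-24 + W} = 1$)
$K{\left(V \right)} = 321 + 7 V$ ($K{\left(V \right)} = \left(-3 + V\right) 7 + 342 = \left(-21 + 7 V\right) + 342 = 321 + 7 V$)
$\sqrt{K{\left(S{\left(-17 \right)} \right)} + n{\left(-99 \right)}} = \sqrt{\left(321 + 7 \cdot 1\right) + 114} = \sqrt{\left(321 + 7\right) + 114} = \sqrt{328 + 114} = \sqrt{442}$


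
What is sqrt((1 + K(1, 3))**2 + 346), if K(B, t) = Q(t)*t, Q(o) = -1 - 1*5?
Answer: sqrt(635) ≈ 25.199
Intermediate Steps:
Q(o) = -6 (Q(o) = -1 - 5 = -6)
K(B, t) = -6*t
sqrt((1 + K(1, 3))**2 + 346) = sqrt((1 - 6*3)**2 + 346) = sqrt((1 - 18)**2 + 346) = sqrt((-17)**2 + 346) = sqrt(289 + 346) = sqrt(635)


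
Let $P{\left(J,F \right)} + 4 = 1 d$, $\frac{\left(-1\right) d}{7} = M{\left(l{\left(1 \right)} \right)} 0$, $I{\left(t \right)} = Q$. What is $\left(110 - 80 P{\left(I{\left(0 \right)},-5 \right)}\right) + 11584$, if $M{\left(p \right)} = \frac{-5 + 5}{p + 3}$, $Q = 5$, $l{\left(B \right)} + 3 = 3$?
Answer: $12014$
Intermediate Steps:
$l{\left(B \right)} = 0$ ($l{\left(B \right)} = -3 + 3 = 0$)
$I{\left(t \right)} = 5$
$M{\left(p \right)} = 0$ ($M{\left(p \right)} = \frac{0}{3 + p} = 0$)
$d = 0$ ($d = - 7 \cdot 0 \cdot 0 = \left(-7\right) 0 = 0$)
$P{\left(J,F \right)} = -4$ ($P{\left(J,F \right)} = -4 + 1 \cdot 0 = -4 + 0 = -4$)
$\left(110 - 80 P{\left(I{\left(0 \right)},-5 \right)}\right) + 11584 = \left(110 - -320\right) + 11584 = \left(110 + 320\right) + 11584 = 430 + 11584 = 12014$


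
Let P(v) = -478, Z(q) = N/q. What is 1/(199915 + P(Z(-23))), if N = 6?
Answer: 1/199437 ≈ 5.0141e-6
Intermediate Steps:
Z(q) = 6/q
1/(199915 + P(Z(-23))) = 1/(199915 - 478) = 1/199437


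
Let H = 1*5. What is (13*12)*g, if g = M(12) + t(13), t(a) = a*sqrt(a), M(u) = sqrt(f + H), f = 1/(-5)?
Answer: 2028*sqrt(13) + 312*sqrt(30)/5 ≈ 7653.8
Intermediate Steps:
f = -1/5 ≈ -0.20000
H = 5
M(u) = 2*sqrt(30)/5 (M(u) = sqrt(-1/5 + 5) = sqrt(24/5) = 2*sqrt(30)/5)
t(a) = a**(3/2)
g = 13*sqrt(13) + 2*sqrt(30)/5 (g = 2*sqrt(30)/5 + 13**(3/2) = 2*sqrt(30)/5 + 13*sqrt(13) = 13*sqrt(13) + 2*sqrt(30)/5 ≈ 49.063)
(13*12)*g = (13*12)*(13*sqrt(13) + 2*sqrt(30)/5) = 156*(13*sqrt(13) + 2*sqrt(30)/5) = 2028*sqrt(13) + 312*sqrt(30)/5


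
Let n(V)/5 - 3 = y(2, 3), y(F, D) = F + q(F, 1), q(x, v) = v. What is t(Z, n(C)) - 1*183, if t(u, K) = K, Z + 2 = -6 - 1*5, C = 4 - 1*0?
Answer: -153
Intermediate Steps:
y(F, D) = 1 + F (y(F, D) = F + 1 = 1 + F)
C = 4 (C = 4 + 0 = 4)
n(V) = 30 (n(V) = 15 + 5*(1 + 2) = 15 + 5*3 = 15 + 15 = 30)
Z = -13 (Z = -2 + (-6 - 1*5) = -2 + (-6 - 5) = -2 - 11 = -13)
t(Z, n(C)) - 1*183 = 30 - 1*183 = 30 - 183 = -153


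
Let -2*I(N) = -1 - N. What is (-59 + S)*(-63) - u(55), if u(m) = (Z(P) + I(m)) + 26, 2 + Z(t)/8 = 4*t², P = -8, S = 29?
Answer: -196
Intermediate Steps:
I(N) = ½ + N/2 (I(N) = -(-1 - N)/2 = ½ + N/2)
Z(t) = -16 + 32*t² (Z(t) = -16 + 8*(4*t²) = -16 + 32*t²)
u(m) = 4117/2 + m/2 (u(m) = ((-16 + 32*(-8)²) + (½ + m/2)) + 26 = ((-16 + 32*64) + (½ + m/2)) + 26 = ((-16 + 2048) + (½ + m/2)) + 26 = (2032 + (½ + m/2)) + 26 = (4065/2 + m/2) + 26 = 4117/2 + m/2)
(-59 + S)*(-63) - u(55) = (-59 + 29)*(-63) - (4117/2 + (½)*55) = -30*(-63) - (4117/2 + 55/2) = 1890 - 1*2086 = 1890 - 2086 = -196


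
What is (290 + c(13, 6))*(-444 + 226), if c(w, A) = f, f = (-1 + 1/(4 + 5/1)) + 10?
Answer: -586856/9 ≈ -65206.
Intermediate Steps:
f = 82/9 (f = (-1 + 1/(4 + 5*1)) + 10 = (-1 + 1/(4 + 5)) + 10 = (-1 + 1/9) + 10 = (-1 + ⅑) + 10 = -8/9 + 10 = 82/9 ≈ 9.1111)
c(w, A) = 82/9
(290 + c(13, 6))*(-444 + 226) = (290 + 82/9)*(-444 + 226) = (2692/9)*(-218) = -586856/9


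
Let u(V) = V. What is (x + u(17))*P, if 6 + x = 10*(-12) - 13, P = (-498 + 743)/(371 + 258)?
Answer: -29890/629 ≈ -47.520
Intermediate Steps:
P = 245/629 ≈ 0.38951
x = -139 (x = -6 + (10*(-12) - 13) = -6 + (-120 - 13) = -6 - 133 = -139)
(x + u(17))*P = (-139 + 17)*(245/629) = -122*245/629 = -29890/629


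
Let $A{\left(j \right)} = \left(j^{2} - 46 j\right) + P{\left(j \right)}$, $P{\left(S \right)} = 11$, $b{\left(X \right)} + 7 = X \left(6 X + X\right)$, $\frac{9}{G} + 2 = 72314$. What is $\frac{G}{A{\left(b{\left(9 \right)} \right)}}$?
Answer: $\frac{3}{6938360504} \approx 4.3238 \cdot 10^{-10}$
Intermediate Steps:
$G = \frac{3}{24104}$ ($G = \frac{9}{-2 + 72314} = \frac{9}{72312} = 9 \cdot \frac{1}{72312} = \frac{3}{24104} \approx 0.00012446$)
$b{\left(X \right)} = -7 + 7 X^{2}$ ($b{\left(X \right)} = -7 + X \left(6 X + X\right) = -7 + X 7 X = -7 + 7 X^{2}$)
$A{\left(j \right)} = 11 + j^{2} - 46 j$ ($A{\left(j \right)} = \left(j^{2} - 46 j\right) + 11 = 11 + j^{2} - 46 j$)
$\frac{G}{A{\left(b{\left(9 \right)} \right)}} = \frac{3}{24104 \left(11 + \left(-7 + 7 \cdot 9^{2}\right)^{2} - 46 \left(-7 + 7 \cdot 9^{2}\right)\right)} = \frac{3}{24104 \left(11 + \left(-7 + 7 \cdot 81\right)^{2} - 46 \left(-7 + 7 \cdot 81\right)\right)} = \frac{3}{24104 \left(11 + \left(-7 + 567\right)^{2} - 46 \left(-7 + 567\right)\right)} = \frac{3}{24104 \left(11 + 560^{2} - 25760\right)} = \frac{3}{24104 \left(11 + 313600 - 25760\right)} = \frac{3}{24104 \cdot 287851} = \frac{3}{24104} \cdot \frac{1}{287851} = \frac{3}{6938360504}$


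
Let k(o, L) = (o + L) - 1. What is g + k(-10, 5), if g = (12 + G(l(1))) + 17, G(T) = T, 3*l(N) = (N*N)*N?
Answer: 70/3 ≈ 23.333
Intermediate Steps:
l(N) = N³/3 (l(N) = ((N*N)*N)/3 = (N²*N)/3 = N³/3)
g = 88/3 (g = (12 + (⅓)*1³) + 17 = (12 + (⅓)*1) + 17 = (12 + ⅓) + 17 = 37/3 + 17 = 88/3 ≈ 29.333)
k(o, L) = -1 + L + o (k(o, L) = (L + o) - 1 = -1 + L + o)
g + k(-10, 5) = 88/3 + (-1 + 5 - 10) = 88/3 - 6 = 70/3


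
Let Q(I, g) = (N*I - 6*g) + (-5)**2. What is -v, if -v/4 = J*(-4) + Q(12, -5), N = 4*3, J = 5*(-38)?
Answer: 3836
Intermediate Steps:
J = -190
N = 12
Q(I, g) = 25 - 6*g + 12*I (Q(I, g) = (12*I - 6*g) + (-5)**2 = (-6*g + 12*I) + 25 = 25 - 6*g + 12*I)
v = -3836 (v = -4*(-190*(-4) + (25 - 6*(-5) + 12*12)) = -4*(760 + (25 + 30 + 144)) = -4*(760 + 199) = -4*959 = -3836)
-v = -1*(-3836) = 3836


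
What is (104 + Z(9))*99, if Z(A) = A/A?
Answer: 10395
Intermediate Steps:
Z(A) = 1
(104 + Z(9))*99 = (104 + 1)*99 = 105*99 = 10395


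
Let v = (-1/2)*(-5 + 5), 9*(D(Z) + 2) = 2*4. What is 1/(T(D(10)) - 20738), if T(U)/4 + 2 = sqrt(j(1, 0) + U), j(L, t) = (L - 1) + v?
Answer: -93357/1936784402 - 3*I*sqrt(10)/968392201 ≈ -4.8202e-5 - 9.7965e-9*I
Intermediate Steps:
D(Z) = -10/9 (D(Z) = -2 + (2*4)/9 = -2 + (1/9)*8 = -2 + 8/9 = -10/9)
v = 0 (v = -1*1/2*0 = -1/2*0 = 0)
j(L, t) = -1 + L (j(L, t) = (L - 1) + 0 = (-1 + L) + 0 = -1 + L)
T(U) = -8 + 4*sqrt(U) (T(U) = -8 + 4*sqrt((-1 + 1) + U) = -8 + 4*sqrt(0 + U) = -8 + 4*sqrt(U))
1/(T(D(10)) - 20738) = 1/((-8 + 4*sqrt(-10/9)) - 20738) = 1/((-8 + 4*(I*sqrt(10)/3)) - 20738) = 1/((-8 + 4*I*sqrt(10)/3) - 20738) = 1/(-20746 + 4*I*sqrt(10)/3)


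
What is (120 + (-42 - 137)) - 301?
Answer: -360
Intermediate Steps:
(120 + (-42 - 137)) - 301 = (120 - 179) - 301 = -59 - 301 = -360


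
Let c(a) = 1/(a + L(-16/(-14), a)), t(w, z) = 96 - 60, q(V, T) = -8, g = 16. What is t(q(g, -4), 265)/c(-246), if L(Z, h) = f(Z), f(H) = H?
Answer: -61704/7 ≈ -8814.9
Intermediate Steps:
L(Z, h) = Z
t(w, z) = 36
c(a) = 1/(8/7 + a) (c(a) = 1/(a - 16/(-14)) = 1/(a - 16*(-1/14)) = 1/(a + 8/7) = 1/(8/7 + a))
t(q(g, -4), 265)/c(-246) = 36/((7/(8 + 7*(-246)))) = 36/((7/(8 - 1722))) = 36/((7/(-1714))) = 36/((7*(-1/1714))) = 36/(-7/1714) = 36*(-1714/7) = -61704/7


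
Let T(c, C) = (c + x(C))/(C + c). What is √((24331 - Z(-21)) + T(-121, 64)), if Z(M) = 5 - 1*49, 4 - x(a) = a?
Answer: 2*√19801173/57 ≈ 156.14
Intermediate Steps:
x(a) = 4 - a
Z(M) = -44 (Z(M) = 5 - 49 = -44)
T(c, C) = (4 + c - C)/(C + c) (T(c, C) = (c + (4 - C))/(C + c) = (4 + c - C)/(C + c))
√((24331 - Z(-21)) + T(-121, 64)) = √((24331 - 1*(-44)) + (4 - 121 - 1*64)/(64 - 121)) = √((24331 + 44) + (4 - 121 - 64)/(-57)) = √(24375 - 1/57*(-181)) = √(24375 + 181/57) = √(1389556/57) = 2*√19801173/57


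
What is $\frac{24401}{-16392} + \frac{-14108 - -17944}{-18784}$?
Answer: $- \frac{8144189}{4811052} \approx -1.6928$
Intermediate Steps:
$\frac{24401}{-16392} + \frac{-14108 - -17944}{-18784} = 24401 \left(- \frac{1}{16392}\right) + \left(-14108 + 17944\right) \left(- \frac{1}{18784}\right) = - \frac{24401}{16392} + 3836 \left(- \frac{1}{18784}\right) = - \frac{24401}{16392} - \frac{959}{4696} = - \frac{8144189}{4811052}$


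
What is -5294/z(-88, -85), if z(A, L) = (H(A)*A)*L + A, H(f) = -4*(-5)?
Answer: -2647/74756 ≈ -0.035408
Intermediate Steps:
H(f) = 20
z(A, L) = A + 20*A*L (z(A, L) = (20*A)*L + A = 20*A*L + A = A + 20*A*L)
-5294/z(-88, -85) = -5294*(-1/(88*(1 + 20*(-85)))) = -5294*(-1/(88*(1 - 1700))) = -5294/((-88*(-1699))) = -5294/149512 = -5294*1/149512 = -2647/74756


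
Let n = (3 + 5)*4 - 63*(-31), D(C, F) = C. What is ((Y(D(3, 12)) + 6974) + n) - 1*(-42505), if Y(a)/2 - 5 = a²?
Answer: 51492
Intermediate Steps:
n = 1985 (n = 8*4 + 1953 = 32 + 1953 = 1985)
Y(a) = 10 + 2*a²
((Y(D(3, 12)) + 6974) + n) - 1*(-42505) = (((10 + 2*3²) + 6974) + 1985) - 1*(-42505) = (((10 + 2*9) + 6974) + 1985) + 42505 = (((10 + 18) + 6974) + 1985) + 42505 = ((28 + 6974) + 1985) + 42505 = (7002 + 1985) + 42505 = 8987 + 42505 = 51492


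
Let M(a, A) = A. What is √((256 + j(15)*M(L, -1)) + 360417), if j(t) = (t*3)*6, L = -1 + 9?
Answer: √360403 ≈ 600.34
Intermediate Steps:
L = 8
j(t) = 18*t (j(t) = (3*t)*6 = 18*t)
√((256 + j(15)*M(L, -1)) + 360417) = √((256 + (18*15)*(-1)) + 360417) = √((256 + 270*(-1)) + 360417) = √((256 - 270) + 360417) = √(-14 + 360417) = √360403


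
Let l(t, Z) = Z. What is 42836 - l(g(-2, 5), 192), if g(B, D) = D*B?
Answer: 42644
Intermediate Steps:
g(B, D) = B*D
42836 - l(g(-2, 5), 192) = 42836 - 1*192 = 42836 - 192 = 42644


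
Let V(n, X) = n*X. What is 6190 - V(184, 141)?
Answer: -19754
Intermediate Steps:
V(n, X) = X*n
6190 - V(184, 141) = 6190 - 141*184 = 6190 - 1*25944 = 6190 - 25944 = -19754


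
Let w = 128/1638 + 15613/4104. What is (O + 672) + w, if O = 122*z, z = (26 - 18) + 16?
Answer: 1345920367/373464 ≈ 3603.9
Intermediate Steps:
z = 24 (z = 8 + 16 = 24)
O = 2928 (O = 122*24 = 2928)
w = 1449967/373464 (w = 128*(1/1638) + 15613*(1/4104) = 64/819 + 15613/4104 = 1449967/373464 ≈ 3.8825)
(O + 672) + w = (2928 + 672) + 1449967/373464 = 3600 + 1449967/373464 = 1345920367/373464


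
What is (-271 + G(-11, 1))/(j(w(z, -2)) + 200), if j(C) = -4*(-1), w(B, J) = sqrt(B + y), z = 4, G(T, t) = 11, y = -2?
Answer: -65/51 ≈ -1.2745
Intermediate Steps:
w(B, J) = sqrt(-2 + B) (w(B, J) = sqrt(B - 2) = sqrt(-2 + B))
j(C) = 4
(-271 + G(-11, 1))/(j(w(z, -2)) + 200) = (-271 + 11)/(4 + 200) = -260/204 = -260*1/204 = -65/51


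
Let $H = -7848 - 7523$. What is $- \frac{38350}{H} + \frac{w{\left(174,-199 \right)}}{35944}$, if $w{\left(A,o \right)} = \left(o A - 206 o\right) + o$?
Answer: $\frac{1473276099}{552495224} \approx 2.6666$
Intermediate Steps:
$H = -15371$ ($H = -7848 - 7523 = -15371$)
$w{\left(A,o \right)} = - 205 o + A o$ ($w{\left(A,o \right)} = \left(A o - 206 o\right) + o = \left(- 206 o + A o\right) + o = - 205 o + A o$)
$- \frac{38350}{H} + \frac{w{\left(174,-199 \right)}}{35944} = - \frac{38350}{-15371} + \frac{\left(-199\right) \left(-205 + 174\right)}{35944} = \left(-38350\right) \left(- \frac{1}{15371}\right) + \left(-199\right) \left(-31\right) \frac{1}{35944} = \frac{38350}{15371} + 6169 \cdot \frac{1}{35944} = \frac{38350}{15371} + \frac{6169}{35944} = \frac{1473276099}{552495224}$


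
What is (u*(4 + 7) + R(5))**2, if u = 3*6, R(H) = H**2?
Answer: 49729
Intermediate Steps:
u = 18
(u*(4 + 7) + R(5))**2 = (18*(4 + 7) + 5**2)**2 = (18*11 + 25)**2 = (198 + 25)**2 = 223**2 = 49729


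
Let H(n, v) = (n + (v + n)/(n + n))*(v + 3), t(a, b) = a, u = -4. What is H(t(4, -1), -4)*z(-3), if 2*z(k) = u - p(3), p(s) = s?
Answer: 14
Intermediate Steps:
z(k) = -7/2 (z(k) = (-4 - 1*3)/2 = (-4 - 3)/2 = (1/2)*(-7) = -7/2)
H(n, v) = (3 + v)*(n + (n + v)/(2*n)) (H(n, v) = (n + (n + v)/((2*n)))*(3 + v) = (n + (n + v)*(1/(2*n)))*(3 + v) = (n + (n + v)/(2*n))*(3 + v) = (3 + v)*(n + (n + v)/(2*n)))
H(t(4, -1), -4)*z(-3) = ((1/2)*((-4)**2 + 3*(-4) + 4*(3 - 4 + 6*4 + 2*4*(-4)))/4)*(-7/2) = ((1/2)*(1/4)*(16 - 12 + 4*(3 - 4 + 24 - 32)))*(-7/2) = ((1/2)*(1/4)*(16 - 12 + 4*(-9)))*(-7/2) = ((1/2)*(1/4)*(16 - 12 - 36))*(-7/2) = ((1/2)*(1/4)*(-32))*(-7/2) = -4*(-7/2) = 14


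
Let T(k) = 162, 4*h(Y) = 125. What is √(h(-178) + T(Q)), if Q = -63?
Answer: √773/2 ≈ 13.901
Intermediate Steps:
h(Y) = 125/4 (h(Y) = (¼)*125 = 125/4)
√(h(-178) + T(Q)) = √(125/4 + 162) = √(773/4) = √773/2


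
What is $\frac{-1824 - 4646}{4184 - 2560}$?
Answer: $- \frac{3235}{812} \approx -3.984$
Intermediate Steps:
$\frac{-1824 - 4646}{4184 - 2560} = - \frac{6470}{1624} = \left(-6470\right) \frac{1}{1624} = - \frac{3235}{812}$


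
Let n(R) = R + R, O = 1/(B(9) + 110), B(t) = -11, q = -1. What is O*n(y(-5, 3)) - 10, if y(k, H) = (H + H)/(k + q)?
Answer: -992/99 ≈ -10.020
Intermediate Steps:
y(k, H) = 2*H/(-1 + k) (y(k, H) = (H + H)/(k - 1) = (2*H)/(-1 + k) = 2*H/(-1 + k))
O = 1/99 (O = 1/(-11 + 110) = 1/99 ≈ 0.010101)
n(R) = 2*R
O*n(y(-5, 3)) - 10 = (2*(2*3/(-1 - 5)))/99 - 10 = (2*(2*3/(-6)))/99 - 10 = (2*(2*3*(-⅙)))/99 - 10 = (2*(-1))/99 - 10 = (1/99)*(-2) - 10 = -2/99 - 10 = -992/99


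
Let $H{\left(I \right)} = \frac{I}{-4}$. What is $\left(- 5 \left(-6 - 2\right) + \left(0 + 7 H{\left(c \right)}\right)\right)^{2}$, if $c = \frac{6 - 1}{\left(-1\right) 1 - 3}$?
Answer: $\frac{455625}{256} \approx 1779.8$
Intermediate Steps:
$c = - \frac{5}{4}$ ($c = \frac{5}{-1 - 3} = \frac{5}{-4} = 5 \left(- \frac{1}{4}\right) = - \frac{5}{4} \approx -1.25$)
$H{\left(I \right)} = - \frac{I}{4}$ ($H{\left(I \right)} = I \left(- \frac{1}{4}\right) = - \frac{I}{4}$)
$\left(- 5 \left(-6 - 2\right) + \left(0 + 7 H{\left(c \right)}\right)\right)^{2} = \left(- 5 \left(-6 - 2\right) + \left(0 + 7 \left(\left(- \frac{1}{4}\right) \left(- \frac{5}{4}\right)\right)\right)\right)^{2} = \left(\left(-5\right) \left(-8\right) + \left(0 + 7 \cdot \frac{5}{16}\right)\right)^{2} = \left(40 + \left(0 + \frac{35}{16}\right)\right)^{2} = \left(40 + \frac{35}{16}\right)^{2} = \left(\frac{675}{16}\right)^{2} = \frac{455625}{256}$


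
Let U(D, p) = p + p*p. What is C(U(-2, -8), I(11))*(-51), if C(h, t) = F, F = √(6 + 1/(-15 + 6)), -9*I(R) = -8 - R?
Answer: -17*√53 ≈ -123.76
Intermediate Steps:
U(D, p) = p + p²
I(R) = 8/9 + R/9 (I(R) = -(-8 - R)/9 = 8/9 + R/9)
F = √53/3 (F = √(6 + 1/(-9)) = √(6 - ⅑) = √(53/9) = √53/3 ≈ 2.4267)
C(h, t) = √53/3
C(U(-2, -8), I(11))*(-51) = (√53/3)*(-51) = -17*√53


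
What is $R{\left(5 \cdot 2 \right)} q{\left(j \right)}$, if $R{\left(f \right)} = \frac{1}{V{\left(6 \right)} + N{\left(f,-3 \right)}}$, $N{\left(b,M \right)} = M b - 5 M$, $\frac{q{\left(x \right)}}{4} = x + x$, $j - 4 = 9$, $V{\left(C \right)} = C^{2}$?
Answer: $\frac{104}{21} \approx 4.9524$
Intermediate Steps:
$j = 13$ ($j = 4 + 9 = 13$)
$q{\left(x \right)} = 8 x$ ($q{\left(x \right)} = 4 \left(x + x\right) = 4 \cdot 2 x = 8 x$)
$N{\left(b,M \right)} = - 5 M + M b$
$R{\left(f \right)} = \frac{1}{51 - 3 f}$ ($R{\left(f \right)} = \frac{1}{6^{2} - 3 \left(-5 + f\right)} = \frac{1}{36 - \left(-15 + 3 f\right)} = \frac{1}{51 - 3 f}$)
$R{\left(5 \cdot 2 \right)} q{\left(j \right)} = - \frac{1}{-51 + 3 \cdot 5 \cdot 2} \cdot 8 \cdot 13 = - \frac{1}{-51 + 3 \cdot 10} \cdot 104 = - \frac{1}{-51 + 30} \cdot 104 = - \frac{1}{-21} \cdot 104 = \left(-1\right) \left(- \frac{1}{21}\right) 104 = \frac{1}{21} \cdot 104 = \frac{104}{21}$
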